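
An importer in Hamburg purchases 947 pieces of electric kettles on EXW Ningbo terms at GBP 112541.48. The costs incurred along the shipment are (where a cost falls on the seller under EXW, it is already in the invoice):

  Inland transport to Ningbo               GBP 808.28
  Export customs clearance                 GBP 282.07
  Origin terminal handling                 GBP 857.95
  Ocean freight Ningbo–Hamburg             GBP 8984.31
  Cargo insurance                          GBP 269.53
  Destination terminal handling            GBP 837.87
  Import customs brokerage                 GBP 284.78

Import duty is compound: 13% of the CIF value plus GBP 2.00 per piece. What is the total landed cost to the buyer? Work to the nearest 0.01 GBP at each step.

EXW: the seller makes goods available at their premises; the buyer bears all onward costs.
CIF value = EXW price + inland to port + export clearance + origin terminal + freight + insurance = 112541.48 + 808.28 + 282.07 + 857.95 + 8984.31 + 269.53 = 123743.62
Ad valorem component: 123743.62 × 13% = 16086.67
Specific component: 947 × 2.00 = 1894.00
Import duty = 16086.67 + 1894.00 = 17980.67
Buyer bears: inland to port 808.28 + export clearance 282.07 + origin terminal 857.95 + freight 8984.31 + insurance 269.53 + destination terminal 837.87 + brokerage 284.78 + duty 17980.67 = 30305.46
Landed cost = invoice 112541.48 + 30305.46 = 142846.94

Total landed cost: GBP 142846.94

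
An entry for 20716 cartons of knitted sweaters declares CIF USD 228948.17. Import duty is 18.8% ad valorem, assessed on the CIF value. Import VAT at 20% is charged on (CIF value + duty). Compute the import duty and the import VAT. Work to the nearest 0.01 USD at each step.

Import duty: USD 43042.26; import VAT: USD 54398.09

Import duty = 228948.17 × 18.8% = 43042.26
VAT base = CIF + duty = 228948.17 + 43042.26 = 271990.43
Import VAT = 271990.43 × 20% = 54398.09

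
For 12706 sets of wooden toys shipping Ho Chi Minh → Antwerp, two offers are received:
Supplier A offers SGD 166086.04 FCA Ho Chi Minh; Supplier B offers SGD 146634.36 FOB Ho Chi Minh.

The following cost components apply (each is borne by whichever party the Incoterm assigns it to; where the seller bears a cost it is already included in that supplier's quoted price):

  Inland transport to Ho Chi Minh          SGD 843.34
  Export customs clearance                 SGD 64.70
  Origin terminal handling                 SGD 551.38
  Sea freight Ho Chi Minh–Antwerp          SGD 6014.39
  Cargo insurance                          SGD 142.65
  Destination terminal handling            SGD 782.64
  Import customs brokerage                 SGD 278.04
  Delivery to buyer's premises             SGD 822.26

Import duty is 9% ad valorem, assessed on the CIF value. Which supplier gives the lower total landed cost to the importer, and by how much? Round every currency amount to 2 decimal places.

Supplier A (FCA):
CIF value = FCA price + origin terminal + freight + insurance = 166086.04 + 551.38 + 6014.39 + 142.65 = 172794.46
Import duty = 172794.46 × 9% = 15551.50
Buyer bears (A): 551.38 + 6014.39 + 142.65 + 782.64 + 278.04 + 822.26 = 8591.36
Landed cost (A) = invoice 166086.04 + 8591.36 + duty 15551.50 = 190228.90
Supplier B (FOB):
CIF value = FOB price + freight + insurance = 146634.36 + 6014.39 + 142.65 = 152791.40
Import duty = 152791.40 × 9% = 13751.23
Buyer bears (B): 6014.39 + 142.65 + 782.64 + 278.04 + 822.26 = 8039.98
Landed cost (B) = invoice 146634.36 + 8039.98 + duty 13751.23 = 168425.57
Difference = |190228.90 − 168425.57| = 21803.33

Supplier B is cheaper by SGD 21803.33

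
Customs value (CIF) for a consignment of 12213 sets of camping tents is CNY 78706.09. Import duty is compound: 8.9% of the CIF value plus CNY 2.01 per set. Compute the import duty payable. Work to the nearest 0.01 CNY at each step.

Import duty: CNY 31552.97

Ad valorem component: 78706.09 × 8.9% = 7004.84
Specific component: 12213 × 2.01 = 24548.13
Import duty = 7004.84 + 24548.13 = 31552.97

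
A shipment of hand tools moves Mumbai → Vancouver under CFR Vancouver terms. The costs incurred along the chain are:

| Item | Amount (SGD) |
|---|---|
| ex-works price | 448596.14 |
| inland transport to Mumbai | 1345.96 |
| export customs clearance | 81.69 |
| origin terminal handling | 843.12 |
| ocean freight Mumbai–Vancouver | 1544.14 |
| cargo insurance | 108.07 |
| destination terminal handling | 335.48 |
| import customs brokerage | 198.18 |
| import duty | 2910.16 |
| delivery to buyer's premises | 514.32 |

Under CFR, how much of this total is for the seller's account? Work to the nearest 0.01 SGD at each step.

Seller's account: SGD 452411.05

CFR: the seller pays costs through ocean freight to the destination port, but not insurance.
Seller's account: goods 448596.14 + inland to port 1345.96 + export clearance 81.69 + origin terminal 843.12 + freight 1544.14 = 452411.05
Buyer's account: insurance 108.07 + destination terminal 335.48 + brokerage 198.18 + duty 2910.16 + delivery 514.32 = 4066.21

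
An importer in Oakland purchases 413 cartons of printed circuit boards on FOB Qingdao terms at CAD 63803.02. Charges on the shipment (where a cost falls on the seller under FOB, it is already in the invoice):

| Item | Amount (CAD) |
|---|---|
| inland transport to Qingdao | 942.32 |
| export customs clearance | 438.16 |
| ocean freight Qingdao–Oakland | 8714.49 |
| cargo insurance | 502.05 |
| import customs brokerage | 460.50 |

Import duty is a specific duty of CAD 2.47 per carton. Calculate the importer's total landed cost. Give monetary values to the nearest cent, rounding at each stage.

FOB: the seller bears costs until goods are on board at the origin port; the buyer bears freight, insurance and all costs thereafter.
Already in the invoice (seller's account under FOB): inland to port, export clearance — exclude.
CIF value = FOB price + freight + insurance = 63803.02 + 8714.49 + 502.05 = 73019.56
Import duty = 413 × 2.47 = 1020.11
Buyer bears: freight 8714.49 + insurance 502.05 + brokerage 460.50 + duty 1020.11 = 10697.15
Landed cost = invoice 63803.02 + 10697.15 = 74500.17

Total landed cost: CAD 74500.17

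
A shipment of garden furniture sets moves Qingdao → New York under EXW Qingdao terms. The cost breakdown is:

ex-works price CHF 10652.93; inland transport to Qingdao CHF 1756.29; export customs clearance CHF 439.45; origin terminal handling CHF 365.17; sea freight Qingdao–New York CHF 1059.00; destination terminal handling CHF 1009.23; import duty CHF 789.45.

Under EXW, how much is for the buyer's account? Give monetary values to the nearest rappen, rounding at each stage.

EXW: the seller makes goods available at their premises; the buyer bears all onward costs.
Seller's account: goods 10652.93 = 10652.93
Buyer's account: inland to port 1756.29 + export clearance 439.45 + origin terminal 365.17 + freight 1059.00 + destination terminal 1009.23 + duty 789.45 = 5418.59

Buyer's account: CHF 5418.59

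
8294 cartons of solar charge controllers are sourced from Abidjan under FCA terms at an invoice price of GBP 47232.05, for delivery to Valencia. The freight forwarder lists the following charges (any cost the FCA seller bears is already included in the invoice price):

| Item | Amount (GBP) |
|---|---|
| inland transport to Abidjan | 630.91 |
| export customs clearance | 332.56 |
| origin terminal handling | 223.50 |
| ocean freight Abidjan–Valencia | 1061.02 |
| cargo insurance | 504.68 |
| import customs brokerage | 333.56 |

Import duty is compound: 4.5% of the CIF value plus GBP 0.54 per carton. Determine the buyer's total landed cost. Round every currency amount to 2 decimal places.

FCA: the seller delivers export-cleared goods to the carrier; the buyer bears costs from that point.
Already in the invoice (seller's account under FCA): inland to port, export clearance — exclude.
CIF value = FCA price + origin terminal + freight + insurance = 47232.05 + 223.50 + 1061.02 + 504.68 = 49021.25
Ad valorem component: 49021.25 × 4.5% = 2205.96
Specific component: 8294 × 0.54 = 4478.76
Import duty = 2205.96 + 4478.76 = 6684.72
Buyer bears: origin terminal 223.50 + freight 1061.02 + insurance 504.68 + brokerage 333.56 + duty 6684.72 = 8807.48
Landed cost = invoice 47232.05 + 8807.48 = 56039.53

Total landed cost: GBP 56039.53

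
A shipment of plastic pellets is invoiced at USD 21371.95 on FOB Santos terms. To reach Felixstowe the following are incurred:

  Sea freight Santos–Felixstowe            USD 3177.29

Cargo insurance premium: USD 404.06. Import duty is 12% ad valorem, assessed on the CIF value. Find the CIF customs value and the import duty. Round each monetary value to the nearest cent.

CIF = FOB price + freight + insurance
CIF = 21371.95 + 3177.29 + 404.06 = 24953.30
Import duty = 24953.30 × 12% = 2994.40

CIF value: USD 24953.30; import duty: USD 2994.40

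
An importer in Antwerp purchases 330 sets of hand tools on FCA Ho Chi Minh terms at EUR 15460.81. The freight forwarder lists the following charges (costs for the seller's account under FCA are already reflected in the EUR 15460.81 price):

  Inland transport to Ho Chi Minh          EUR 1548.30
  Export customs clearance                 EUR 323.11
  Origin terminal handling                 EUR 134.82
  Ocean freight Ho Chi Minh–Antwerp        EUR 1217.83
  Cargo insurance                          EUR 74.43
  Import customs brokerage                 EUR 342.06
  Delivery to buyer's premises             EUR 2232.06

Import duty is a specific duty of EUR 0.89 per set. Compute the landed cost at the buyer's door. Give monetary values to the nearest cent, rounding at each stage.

FCA: the seller delivers export-cleared goods to the carrier; the buyer bears costs from that point.
Already in the invoice (seller's account under FCA): inland to port, export clearance — exclude.
CIF value = FCA price + origin terminal + freight + insurance = 15460.81 + 134.82 + 1217.83 + 74.43 = 16887.89
Import duty = 330 × 0.89 = 293.70
Buyer bears: origin terminal 134.82 + freight 1217.83 + insurance 74.43 + brokerage 342.06 + delivery 2232.06 + duty 293.70 = 4294.90
Landed cost = invoice 15460.81 + 4294.90 = 19755.71

Total landed cost: EUR 19755.71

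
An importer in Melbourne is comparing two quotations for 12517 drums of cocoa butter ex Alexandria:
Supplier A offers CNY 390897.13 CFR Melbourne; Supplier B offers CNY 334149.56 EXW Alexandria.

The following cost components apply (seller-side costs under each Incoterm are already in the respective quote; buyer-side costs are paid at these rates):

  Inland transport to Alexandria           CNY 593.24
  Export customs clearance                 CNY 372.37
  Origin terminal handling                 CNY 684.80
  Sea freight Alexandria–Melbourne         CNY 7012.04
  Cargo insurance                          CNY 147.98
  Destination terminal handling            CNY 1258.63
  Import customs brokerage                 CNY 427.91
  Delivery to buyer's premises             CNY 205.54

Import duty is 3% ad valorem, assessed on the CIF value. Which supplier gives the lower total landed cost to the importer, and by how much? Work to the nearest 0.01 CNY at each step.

Supplier A (CFR):
CIF value = CFR price + insurance = 390897.13 + 147.98 = 391045.11
Import duty = 391045.11 × 3% = 11731.35
Buyer bears (A): 147.98 + 1258.63 + 427.91 + 205.54 = 2040.06
Landed cost (A) = invoice 390897.13 + 2040.06 + duty 11731.35 = 404668.54
Supplier B (EXW):
CIF value = EXW price + inland to port + export clearance + origin terminal + freight + insurance = 334149.56 + 593.24 + 372.37 + 684.80 + 7012.04 + 147.98 = 342959.99
Import duty = 342959.99 × 3% = 10288.80
Buyer bears (B): 593.24 + 372.37 + 684.80 + 7012.04 + 147.98 + 1258.63 + 427.91 + 205.54 = 10702.51
Landed cost (B) = invoice 334149.56 + 10702.51 + duty 10288.80 = 355140.87
Difference = |404668.54 − 355140.87| = 49527.67

Supplier B is cheaper by CNY 49527.67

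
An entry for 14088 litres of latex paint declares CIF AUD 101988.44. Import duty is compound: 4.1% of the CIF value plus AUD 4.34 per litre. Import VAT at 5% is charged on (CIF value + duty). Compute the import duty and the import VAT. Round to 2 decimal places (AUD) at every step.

Ad valorem component: 101988.44 × 4.1% = 4181.53
Specific component: 14088 × 4.34 = 61141.92
Import duty = 4181.53 + 61141.92 = 65323.45
VAT base = CIF + duty = 101988.44 + 65323.45 = 167311.89
Import VAT = 167311.89 × 5% = 8365.59

Import duty: AUD 65323.45; import VAT: AUD 8365.59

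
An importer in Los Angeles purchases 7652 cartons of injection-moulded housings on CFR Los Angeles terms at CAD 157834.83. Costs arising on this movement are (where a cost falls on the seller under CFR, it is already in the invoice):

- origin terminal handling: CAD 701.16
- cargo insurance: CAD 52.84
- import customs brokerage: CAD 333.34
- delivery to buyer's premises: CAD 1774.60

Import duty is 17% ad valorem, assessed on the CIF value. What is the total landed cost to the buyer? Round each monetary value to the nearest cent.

Total landed cost: CAD 186836.51

CFR: the seller pays costs through ocean freight to the destination port, but not insurance.
Already in the invoice (seller's account under CFR): origin terminal — exclude.
CIF value = CFR price + insurance = 157834.83 + 52.84 = 157887.67
Import duty = 157887.67 × 17% = 26840.90
Buyer bears: insurance 52.84 + brokerage 333.34 + delivery 1774.60 + duty 26840.90 = 29001.68
Landed cost = invoice 157834.83 + 29001.68 = 186836.51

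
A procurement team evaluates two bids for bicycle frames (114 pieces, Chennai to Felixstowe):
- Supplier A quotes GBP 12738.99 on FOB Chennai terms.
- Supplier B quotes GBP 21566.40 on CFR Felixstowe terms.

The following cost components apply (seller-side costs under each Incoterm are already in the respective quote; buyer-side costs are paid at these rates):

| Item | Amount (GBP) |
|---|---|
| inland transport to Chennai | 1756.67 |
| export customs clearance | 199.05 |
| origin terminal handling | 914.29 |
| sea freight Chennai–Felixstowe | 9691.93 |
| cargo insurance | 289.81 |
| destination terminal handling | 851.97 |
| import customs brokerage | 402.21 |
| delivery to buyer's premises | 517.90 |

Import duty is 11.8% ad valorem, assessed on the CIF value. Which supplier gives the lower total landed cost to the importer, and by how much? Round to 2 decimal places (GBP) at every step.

Supplier B is cheaper by GBP 966.54

Supplier A (FOB):
CIF value = FOB price + freight + insurance = 12738.99 + 9691.93 + 289.81 = 22720.73
Import duty = 22720.73 × 11.8% = 2681.05
Buyer bears (A): 9691.93 + 289.81 + 851.97 + 402.21 + 517.90 = 11753.82
Landed cost (A) = invoice 12738.99 + 11753.82 + duty 2681.05 = 27173.86
Supplier B (CFR):
CIF value = CFR price + insurance = 21566.40 + 289.81 = 21856.21
Import duty = 21856.21 × 11.8% = 2579.03
Buyer bears (B): 289.81 + 851.97 + 402.21 + 517.90 = 2061.89
Landed cost (B) = invoice 21566.40 + 2061.89 + duty 2579.03 = 26207.32
Difference = |27173.86 − 26207.32| = 966.54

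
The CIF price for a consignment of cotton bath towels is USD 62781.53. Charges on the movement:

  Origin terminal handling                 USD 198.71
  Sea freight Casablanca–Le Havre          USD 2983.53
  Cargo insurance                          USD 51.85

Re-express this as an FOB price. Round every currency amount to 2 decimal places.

FOB price: USD 59746.15

Not relevant to the conversion: origin terminal — on the seller under both CIF and FOB; already in the CIF price and stays in the FOB price.
From CIF to FOB, the seller no longer bears: freight, insurance.
FOB price = 62781.53 − 2983.53 − 51.85 = 59746.15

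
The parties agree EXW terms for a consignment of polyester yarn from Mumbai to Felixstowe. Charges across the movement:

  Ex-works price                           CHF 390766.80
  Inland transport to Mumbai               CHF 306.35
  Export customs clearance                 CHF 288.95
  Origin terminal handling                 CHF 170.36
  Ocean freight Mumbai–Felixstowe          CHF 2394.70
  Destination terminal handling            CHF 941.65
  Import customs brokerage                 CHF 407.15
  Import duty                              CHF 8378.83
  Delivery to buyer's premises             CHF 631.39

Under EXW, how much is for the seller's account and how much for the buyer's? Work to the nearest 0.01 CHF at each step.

EXW: the seller makes goods available at their premises; the buyer bears all onward costs.
Seller's account: goods 390766.80 = 390766.80
Buyer's account: inland to port 306.35 + export clearance 288.95 + origin terminal 170.36 + freight 2394.70 + destination terminal 941.65 + brokerage 407.15 + duty 8378.83 + delivery 631.39 = 13519.38

Seller: CHF 390766.80; buyer: CHF 13519.38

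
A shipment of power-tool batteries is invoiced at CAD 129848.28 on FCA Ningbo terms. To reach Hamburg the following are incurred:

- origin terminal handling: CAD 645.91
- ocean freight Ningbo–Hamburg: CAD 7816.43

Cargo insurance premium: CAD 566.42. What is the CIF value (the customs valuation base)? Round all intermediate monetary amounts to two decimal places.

CIF = FCA price + pre-shipment costs + freight + insurance
CIF = 129848.28 + 645.91 + 7816.43 + 566.42 = 138877.04

CIF value: CAD 138877.04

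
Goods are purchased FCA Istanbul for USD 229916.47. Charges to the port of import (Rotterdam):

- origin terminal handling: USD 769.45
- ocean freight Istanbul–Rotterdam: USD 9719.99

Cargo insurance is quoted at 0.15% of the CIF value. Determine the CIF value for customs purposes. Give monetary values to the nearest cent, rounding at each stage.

Let C be the CIF value. C = FCA price + pre-shipment costs + freight + 0.15% × C
C − 0.15% × C = 229916.47 + 769.45 + 9719.99
0.9985 × C = 240405.91
C = 240405.91 / 0.9985 = 240767.06
Insurance premium = 0.15% × 240767.06 = 361.15

CIF value: USD 240767.06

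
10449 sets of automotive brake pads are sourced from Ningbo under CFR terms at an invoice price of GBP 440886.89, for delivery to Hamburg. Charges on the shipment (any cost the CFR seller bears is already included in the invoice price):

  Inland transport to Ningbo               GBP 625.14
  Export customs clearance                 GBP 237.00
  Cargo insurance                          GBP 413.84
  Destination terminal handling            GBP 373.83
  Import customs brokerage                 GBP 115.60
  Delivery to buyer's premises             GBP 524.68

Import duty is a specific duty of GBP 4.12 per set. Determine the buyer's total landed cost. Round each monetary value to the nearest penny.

Total landed cost: GBP 485364.72

CFR: the seller pays costs through ocean freight to the destination port, but not insurance.
Already in the invoice (seller's account under CFR): inland to port, export clearance — exclude.
CIF value = CFR price + insurance = 440886.89 + 413.84 = 441300.73
Import duty = 10449 × 4.12 = 43049.88
Buyer bears: insurance 413.84 + destination terminal 373.83 + brokerage 115.60 + delivery 524.68 + duty 43049.88 = 44477.83
Landed cost = invoice 440886.89 + 44477.83 = 485364.72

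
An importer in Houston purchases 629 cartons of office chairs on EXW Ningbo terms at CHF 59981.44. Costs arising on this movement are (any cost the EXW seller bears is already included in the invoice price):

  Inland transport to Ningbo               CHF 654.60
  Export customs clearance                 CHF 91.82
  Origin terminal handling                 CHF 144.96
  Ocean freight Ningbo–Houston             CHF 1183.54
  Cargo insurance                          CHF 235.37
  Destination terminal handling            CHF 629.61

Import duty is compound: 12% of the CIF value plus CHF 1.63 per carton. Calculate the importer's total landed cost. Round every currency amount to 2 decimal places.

Total landed cost: CHF 71421.62

EXW: the seller makes goods available at their premises; the buyer bears all onward costs.
CIF value = EXW price + inland to port + export clearance + origin terminal + freight + insurance = 59981.44 + 654.60 + 91.82 + 144.96 + 1183.54 + 235.37 = 62291.73
Ad valorem component: 62291.73 × 12% = 7475.01
Specific component: 629 × 1.63 = 1025.27
Import duty = 7475.01 + 1025.27 = 8500.28
Buyer bears: inland to port 654.60 + export clearance 91.82 + origin terminal 144.96 + freight 1183.54 + insurance 235.37 + destination terminal 629.61 + duty 8500.28 = 11440.18
Landed cost = invoice 59981.44 + 11440.18 = 71421.62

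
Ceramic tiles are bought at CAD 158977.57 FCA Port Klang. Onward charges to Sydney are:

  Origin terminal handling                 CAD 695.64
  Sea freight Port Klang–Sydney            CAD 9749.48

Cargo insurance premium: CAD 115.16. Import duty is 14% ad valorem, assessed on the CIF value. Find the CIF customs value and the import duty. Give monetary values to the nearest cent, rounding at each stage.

CIF = FCA price + pre-shipment costs + freight + insurance
CIF = 158977.57 + 695.64 + 9749.48 + 115.16 = 169537.85
Import duty = 169537.85 × 14% = 23735.30

CIF value: CAD 169537.85; import duty: CAD 23735.30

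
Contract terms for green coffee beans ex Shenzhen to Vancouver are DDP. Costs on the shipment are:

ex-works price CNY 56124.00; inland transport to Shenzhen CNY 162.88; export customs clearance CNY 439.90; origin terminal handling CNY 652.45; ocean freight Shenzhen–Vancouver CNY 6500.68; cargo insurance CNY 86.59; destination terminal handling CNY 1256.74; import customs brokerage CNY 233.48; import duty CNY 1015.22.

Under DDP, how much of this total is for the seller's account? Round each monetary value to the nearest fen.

DDP: the seller bears all costs including import duty.
Seller's account: goods 56124.00 + inland to port 162.88 + export clearance 439.90 + origin terminal 652.45 + freight 6500.68 + insurance 86.59 + destination terminal 1256.74 + brokerage 233.48 + duty 1015.22 = 66471.94
Buyer's account: 0.00

Seller's account: CNY 66471.94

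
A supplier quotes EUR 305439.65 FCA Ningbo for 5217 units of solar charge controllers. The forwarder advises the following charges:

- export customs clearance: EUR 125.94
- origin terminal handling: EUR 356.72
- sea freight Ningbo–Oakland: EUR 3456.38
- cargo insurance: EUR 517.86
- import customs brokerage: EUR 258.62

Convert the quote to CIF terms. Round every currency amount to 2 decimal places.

Not relevant to the conversion: export clearance — on the seller under both FCA and CIF; already in the FCA price and stays in the CIF price. brokerage — on the buyer under both terms; not part of either seller's price.
From FCA to CIF, the seller additionally bears: origin terminal, freight, insurance.
CIF price = 305439.65 + 356.72 + 3456.38 + 517.86 = 309770.61

CIF price: EUR 309770.61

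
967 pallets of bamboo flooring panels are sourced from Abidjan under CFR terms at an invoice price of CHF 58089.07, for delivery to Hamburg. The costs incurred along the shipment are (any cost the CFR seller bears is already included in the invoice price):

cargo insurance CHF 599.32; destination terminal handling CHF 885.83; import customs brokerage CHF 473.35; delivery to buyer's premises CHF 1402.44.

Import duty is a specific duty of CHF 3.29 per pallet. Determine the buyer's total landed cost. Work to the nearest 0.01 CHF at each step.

Total landed cost: CHF 64631.44

CFR: the seller pays costs through ocean freight to the destination port, but not insurance.
CIF value = CFR price + insurance = 58089.07 + 599.32 = 58688.39
Import duty = 967 × 3.29 = 3181.43
Buyer bears: insurance 599.32 + destination terminal 885.83 + brokerage 473.35 + delivery 1402.44 + duty 3181.43 = 6542.37
Landed cost = invoice 58089.07 + 6542.37 = 64631.44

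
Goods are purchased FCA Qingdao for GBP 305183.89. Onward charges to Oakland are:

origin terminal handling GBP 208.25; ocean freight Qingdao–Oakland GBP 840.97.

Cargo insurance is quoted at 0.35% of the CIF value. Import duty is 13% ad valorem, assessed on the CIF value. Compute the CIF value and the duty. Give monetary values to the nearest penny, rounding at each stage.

CIF value: GBP 307308.69; import duty: GBP 39950.13

Let C be the CIF value. C = FCA price + pre-shipment costs + freight + 0.35% × C
C − 0.35% × C = 305183.89 + 208.25 + 840.97
0.9965 × C = 306233.11
C = 306233.11 / 0.9965 = 307308.69
Insurance premium = 0.35% × 307308.69 = 1075.58
Import duty = 307308.69 × 13% = 39950.13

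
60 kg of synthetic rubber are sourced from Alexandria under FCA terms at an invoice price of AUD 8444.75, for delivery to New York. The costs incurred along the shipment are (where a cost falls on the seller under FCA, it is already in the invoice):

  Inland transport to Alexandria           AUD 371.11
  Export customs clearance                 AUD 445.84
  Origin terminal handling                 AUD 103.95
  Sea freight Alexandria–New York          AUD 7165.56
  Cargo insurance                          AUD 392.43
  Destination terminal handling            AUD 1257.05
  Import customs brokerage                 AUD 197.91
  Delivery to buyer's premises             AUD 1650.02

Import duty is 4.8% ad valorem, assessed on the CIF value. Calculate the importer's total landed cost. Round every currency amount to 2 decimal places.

Total landed cost: AUD 19984.79

FCA: the seller delivers export-cleared goods to the carrier; the buyer bears costs from that point.
Already in the invoice (seller's account under FCA): inland to port, export clearance — exclude.
CIF value = FCA price + origin terminal + freight + insurance = 8444.75 + 103.95 + 7165.56 + 392.43 = 16106.69
Import duty = 16106.69 × 4.8% = 773.12
Buyer bears: origin terminal 103.95 + freight 7165.56 + insurance 392.43 + destination terminal 1257.05 + brokerage 197.91 + delivery 1650.02 + duty 773.12 = 11540.04
Landed cost = invoice 8444.75 + 11540.04 = 19984.79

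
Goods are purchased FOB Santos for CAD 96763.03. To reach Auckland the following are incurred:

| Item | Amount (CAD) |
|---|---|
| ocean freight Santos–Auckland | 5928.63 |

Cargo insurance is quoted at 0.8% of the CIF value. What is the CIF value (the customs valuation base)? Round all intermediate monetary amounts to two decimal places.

CIF value: CAD 103519.82

Let C be the CIF value. C = FOB price + freight + 0.8% × C
C − 0.8% × C = 96763.03 + 5928.63
0.992 × C = 102691.66
C = 102691.66 / 0.992 = 103519.82
Insurance premium = 0.8% × 103519.82 = 828.16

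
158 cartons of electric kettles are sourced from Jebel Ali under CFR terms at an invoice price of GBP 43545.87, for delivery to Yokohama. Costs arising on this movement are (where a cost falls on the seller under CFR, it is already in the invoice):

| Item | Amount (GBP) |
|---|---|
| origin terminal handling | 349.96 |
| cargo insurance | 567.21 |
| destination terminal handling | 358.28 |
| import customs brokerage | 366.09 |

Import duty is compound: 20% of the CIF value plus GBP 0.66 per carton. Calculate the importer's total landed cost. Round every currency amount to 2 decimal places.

CFR: the seller pays costs through ocean freight to the destination port, but not insurance.
Already in the invoice (seller's account under CFR): origin terminal — exclude.
CIF value = CFR price + insurance = 43545.87 + 567.21 = 44113.08
Ad valorem component: 44113.08 × 20% = 8822.62
Specific component: 158 × 0.66 = 104.28
Import duty = 8822.62 + 104.28 = 8926.90
Buyer bears: insurance 567.21 + destination terminal 358.28 + brokerage 366.09 + duty 8926.90 = 10218.48
Landed cost = invoice 43545.87 + 10218.48 = 53764.35

Total landed cost: GBP 53764.35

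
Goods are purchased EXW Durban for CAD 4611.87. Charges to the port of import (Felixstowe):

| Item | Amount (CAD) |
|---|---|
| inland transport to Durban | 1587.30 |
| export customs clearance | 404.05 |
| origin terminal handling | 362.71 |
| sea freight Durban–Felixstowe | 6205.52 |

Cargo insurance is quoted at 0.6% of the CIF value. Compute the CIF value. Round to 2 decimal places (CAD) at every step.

Let C be the CIF value. C = EXW price + pre-shipment costs + freight + 0.6% × C
C − 0.6% × C = 4611.87 + 1587.30 + 404.05 + 362.71 + 6205.52
0.994 × C = 13171.45
C = 13171.45 / 0.994 = 13250.96
Insurance premium = 0.6% × 13250.96 = 79.51

CIF value: CAD 13250.96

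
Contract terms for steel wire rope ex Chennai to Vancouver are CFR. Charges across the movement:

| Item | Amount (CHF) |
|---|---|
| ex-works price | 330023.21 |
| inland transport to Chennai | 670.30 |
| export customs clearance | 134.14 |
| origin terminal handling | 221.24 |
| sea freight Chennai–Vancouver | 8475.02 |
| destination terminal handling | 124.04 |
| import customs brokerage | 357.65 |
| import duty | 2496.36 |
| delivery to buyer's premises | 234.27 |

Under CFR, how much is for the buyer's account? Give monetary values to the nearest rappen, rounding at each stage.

Buyer's account: CHF 3212.32

CFR: the seller pays costs through ocean freight to the destination port, but not insurance.
Seller's account: goods 330023.21 + inland to port 670.30 + export clearance 134.14 + origin terminal 221.24 + freight 8475.02 = 339523.91
Buyer's account: destination terminal 124.04 + brokerage 357.65 + duty 2496.36 + delivery 234.27 = 3212.32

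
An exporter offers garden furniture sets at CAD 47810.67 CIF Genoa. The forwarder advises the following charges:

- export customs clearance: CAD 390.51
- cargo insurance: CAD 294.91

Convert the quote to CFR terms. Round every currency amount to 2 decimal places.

Not relevant to the conversion: export clearance — on the seller under both CIF and CFR; already in the CIF price and stays in the CFR price.
From CIF to CFR, the seller no longer bears: insurance.
CFR price = 47810.67 − 294.91 = 47515.76

CFR price: CAD 47515.76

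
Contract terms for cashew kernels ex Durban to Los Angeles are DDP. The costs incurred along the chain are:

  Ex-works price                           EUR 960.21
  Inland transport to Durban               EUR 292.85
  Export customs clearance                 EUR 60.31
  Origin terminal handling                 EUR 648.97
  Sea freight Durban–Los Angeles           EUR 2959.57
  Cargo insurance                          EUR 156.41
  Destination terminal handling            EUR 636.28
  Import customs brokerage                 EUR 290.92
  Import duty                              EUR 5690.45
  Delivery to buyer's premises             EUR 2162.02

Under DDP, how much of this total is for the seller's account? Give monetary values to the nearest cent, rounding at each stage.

Seller's account: EUR 13857.99

DDP: the seller bears all costs including import duty.
Seller's account: goods 960.21 + inland to port 292.85 + export clearance 60.31 + origin terminal 648.97 + freight 2959.57 + insurance 156.41 + destination terminal 636.28 + brokerage 290.92 + duty 5690.45 + delivery 2162.02 = 13857.99
Buyer's account: 0.00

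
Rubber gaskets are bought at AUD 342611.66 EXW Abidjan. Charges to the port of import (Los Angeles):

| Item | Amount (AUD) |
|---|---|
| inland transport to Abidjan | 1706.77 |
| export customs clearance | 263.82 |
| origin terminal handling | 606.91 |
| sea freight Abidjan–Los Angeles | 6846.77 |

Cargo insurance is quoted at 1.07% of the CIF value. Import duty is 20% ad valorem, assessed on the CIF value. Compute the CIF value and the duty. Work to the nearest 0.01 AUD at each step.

Let C be the CIF value. C = EXW price + pre-shipment costs + freight + 1.07% × C
C − 1.07% × C = 342611.66 + 1706.77 + 263.82 + 606.91 + 6846.77
0.9893 × C = 352035.93
C = 352035.93 / 0.9893 = 355843.45
Insurance premium = 1.07% × 355843.45 = 3807.52
Import duty = 355843.45 × 20% = 71168.69

CIF value: AUD 355843.45; import duty: AUD 71168.69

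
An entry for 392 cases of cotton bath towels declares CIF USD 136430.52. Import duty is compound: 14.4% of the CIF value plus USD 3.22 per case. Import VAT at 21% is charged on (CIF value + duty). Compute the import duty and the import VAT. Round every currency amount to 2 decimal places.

Import duty: USD 20908.23; import VAT: USD 33041.14

Ad valorem component: 136430.52 × 14.4% = 19645.99
Specific component: 392 × 3.22 = 1262.24
Import duty = 19645.99 + 1262.24 = 20908.23
VAT base = CIF + duty = 136430.52 + 20908.23 = 157338.75
Import VAT = 157338.75 × 21% = 33041.14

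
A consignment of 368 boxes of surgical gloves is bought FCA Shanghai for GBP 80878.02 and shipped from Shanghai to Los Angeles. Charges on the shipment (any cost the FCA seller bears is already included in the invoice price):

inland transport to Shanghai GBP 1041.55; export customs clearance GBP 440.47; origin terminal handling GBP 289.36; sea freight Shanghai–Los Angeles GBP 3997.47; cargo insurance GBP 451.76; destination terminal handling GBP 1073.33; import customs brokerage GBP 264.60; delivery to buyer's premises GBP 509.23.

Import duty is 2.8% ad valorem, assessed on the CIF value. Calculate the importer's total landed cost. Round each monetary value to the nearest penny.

FCA: the seller delivers export-cleared goods to the carrier; the buyer bears costs from that point.
Already in the invoice (seller's account under FCA): inland to port, export clearance — exclude.
CIF value = FCA price + origin terminal + freight + insurance = 80878.02 + 289.36 + 3997.47 + 451.76 = 85616.61
Import duty = 85616.61 × 2.8% = 2397.27
Buyer bears: origin terminal 289.36 + freight 3997.47 + insurance 451.76 + destination terminal 1073.33 + brokerage 264.60 + delivery 509.23 + duty 2397.27 = 8983.02
Landed cost = invoice 80878.02 + 8983.02 = 89861.04

Total landed cost: GBP 89861.04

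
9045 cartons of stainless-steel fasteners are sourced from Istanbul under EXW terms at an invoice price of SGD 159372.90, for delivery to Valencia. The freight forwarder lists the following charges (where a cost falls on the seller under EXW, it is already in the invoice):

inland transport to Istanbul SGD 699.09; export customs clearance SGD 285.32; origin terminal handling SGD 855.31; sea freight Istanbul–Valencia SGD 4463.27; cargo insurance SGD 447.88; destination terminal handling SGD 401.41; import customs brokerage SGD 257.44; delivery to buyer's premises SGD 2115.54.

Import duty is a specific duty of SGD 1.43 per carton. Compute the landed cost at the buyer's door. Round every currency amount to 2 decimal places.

Total landed cost: SGD 181832.51

EXW: the seller makes goods available at their premises; the buyer bears all onward costs.
CIF value = EXW price + inland to port + export clearance + origin terminal + freight + insurance = 159372.90 + 699.09 + 285.32 + 855.31 + 4463.27 + 447.88 = 166123.77
Import duty = 9045 × 1.43 = 12934.35
Buyer bears: inland to port 699.09 + export clearance 285.32 + origin terminal 855.31 + freight 4463.27 + insurance 447.88 + destination terminal 401.41 + brokerage 257.44 + delivery 2115.54 + duty 12934.35 = 22459.61
Landed cost = invoice 159372.90 + 22459.61 = 181832.51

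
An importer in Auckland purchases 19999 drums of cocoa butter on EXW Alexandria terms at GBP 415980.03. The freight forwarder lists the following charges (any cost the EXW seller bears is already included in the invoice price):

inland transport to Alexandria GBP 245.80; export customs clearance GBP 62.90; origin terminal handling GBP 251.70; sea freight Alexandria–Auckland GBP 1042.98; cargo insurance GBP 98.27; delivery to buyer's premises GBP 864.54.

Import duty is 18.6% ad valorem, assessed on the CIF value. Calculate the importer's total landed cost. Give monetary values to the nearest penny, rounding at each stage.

Total landed cost: GBP 496235.01

EXW: the seller makes goods available at their premises; the buyer bears all onward costs.
CIF value = EXW price + inland to port + export clearance + origin terminal + freight + insurance = 415980.03 + 245.80 + 62.90 + 251.70 + 1042.98 + 98.27 = 417681.68
Import duty = 417681.68 × 18.6% = 77688.79
Buyer bears: inland to port 245.80 + export clearance 62.90 + origin terminal 251.70 + freight 1042.98 + insurance 98.27 + delivery 864.54 + duty 77688.79 = 80254.98
Landed cost = invoice 415980.03 + 80254.98 = 496235.01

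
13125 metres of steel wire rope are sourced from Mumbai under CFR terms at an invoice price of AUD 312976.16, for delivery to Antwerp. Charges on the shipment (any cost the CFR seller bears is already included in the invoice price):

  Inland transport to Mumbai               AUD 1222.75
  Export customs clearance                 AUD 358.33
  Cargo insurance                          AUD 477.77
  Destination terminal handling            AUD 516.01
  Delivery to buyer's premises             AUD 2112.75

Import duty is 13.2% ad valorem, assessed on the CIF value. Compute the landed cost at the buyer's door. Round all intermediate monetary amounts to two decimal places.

Total landed cost: AUD 357458.61

CFR: the seller pays costs through ocean freight to the destination port, but not insurance.
Already in the invoice (seller's account under CFR): inland to port, export clearance — exclude.
CIF value = CFR price + insurance = 312976.16 + 477.77 = 313453.93
Import duty = 313453.93 × 13.2% = 41375.92
Buyer bears: insurance 477.77 + destination terminal 516.01 + delivery 2112.75 + duty 41375.92 = 44482.45
Landed cost = invoice 312976.16 + 44482.45 = 357458.61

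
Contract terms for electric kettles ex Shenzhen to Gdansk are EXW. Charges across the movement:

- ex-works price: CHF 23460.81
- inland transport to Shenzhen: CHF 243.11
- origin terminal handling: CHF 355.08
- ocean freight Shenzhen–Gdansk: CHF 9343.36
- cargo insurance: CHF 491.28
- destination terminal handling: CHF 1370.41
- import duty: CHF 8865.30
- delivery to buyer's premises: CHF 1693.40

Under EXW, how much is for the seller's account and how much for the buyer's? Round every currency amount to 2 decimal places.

Seller: CHF 23460.81; buyer: CHF 22361.94

EXW: the seller makes goods available at their premises; the buyer bears all onward costs.
Seller's account: goods 23460.81 = 23460.81
Buyer's account: inland to port 243.11 + origin terminal 355.08 + freight 9343.36 + insurance 491.28 + destination terminal 1370.41 + duty 8865.30 + delivery 1693.40 = 22361.94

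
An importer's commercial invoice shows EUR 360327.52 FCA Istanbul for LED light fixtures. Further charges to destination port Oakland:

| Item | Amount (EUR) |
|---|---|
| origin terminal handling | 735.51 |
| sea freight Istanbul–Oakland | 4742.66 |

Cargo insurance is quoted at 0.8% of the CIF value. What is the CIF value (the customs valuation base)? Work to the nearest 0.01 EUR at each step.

Let C be the CIF value. C = FCA price + pre-shipment costs + freight + 0.8% × C
C − 0.8% × C = 360327.52 + 735.51 + 4742.66
0.992 × C = 365805.69
C = 365805.69 / 0.992 = 368755.74
Insurance premium = 0.8% × 368755.74 = 2950.05

CIF value: EUR 368755.74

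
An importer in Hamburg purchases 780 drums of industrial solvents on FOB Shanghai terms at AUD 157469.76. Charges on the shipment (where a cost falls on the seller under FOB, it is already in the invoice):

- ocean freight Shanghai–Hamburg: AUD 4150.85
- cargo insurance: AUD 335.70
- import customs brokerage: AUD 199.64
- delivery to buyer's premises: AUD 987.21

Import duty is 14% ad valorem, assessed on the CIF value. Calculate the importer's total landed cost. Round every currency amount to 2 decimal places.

FOB: the seller bears costs until goods are on board at the origin port; the buyer bears freight, insurance and all costs thereafter.
CIF value = FOB price + freight + insurance = 157469.76 + 4150.85 + 335.70 = 161956.31
Import duty = 161956.31 × 14% = 22673.88
Buyer bears: freight 4150.85 + insurance 335.70 + brokerage 199.64 + delivery 987.21 + duty 22673.88 = 28347.28
Landed cost = invoice 157469.76 + 28347.28 = 185817.04

Total landed cost: AUD 185817.04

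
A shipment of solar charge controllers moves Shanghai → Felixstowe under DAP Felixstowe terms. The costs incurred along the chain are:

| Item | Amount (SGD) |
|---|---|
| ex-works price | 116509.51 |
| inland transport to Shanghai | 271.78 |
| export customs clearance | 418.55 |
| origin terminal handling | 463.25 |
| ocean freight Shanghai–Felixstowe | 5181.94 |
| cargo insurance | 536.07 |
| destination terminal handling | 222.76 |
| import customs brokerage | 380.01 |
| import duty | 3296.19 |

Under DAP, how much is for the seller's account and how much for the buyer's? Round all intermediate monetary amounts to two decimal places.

DAP: the seller bears all costs to the named destination except import duty and clearance.
Seller's account: goods 116509.51 + inland to port 271.78 + export clearance 418.55 + origin terminal 463.25 + freight 5181.94 + insurance 536.07 + destination terminal 222.76 = 123603.86
Buyer's account: brokerage 380.01 + duty 3296.19 = 3676.20

Seller: SGD 123603.86; buyer: SGD 3676.20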